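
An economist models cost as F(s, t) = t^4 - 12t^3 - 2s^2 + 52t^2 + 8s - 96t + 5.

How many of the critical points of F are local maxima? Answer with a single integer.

F separates as a function of s plus a function of t, so ∇F=0 decouples.
∂F/∂s = -4(s - 2) = 0 at s ∈ {2}; ∂F/∂t = 4(t - 4)(t - 3)(t - 2) = 0 at t ∈ {2, 3, 4}.
The Hessian is diagonal: diag(F_ss, F_tt). Second derivatives: F_ss(2)=-4; F_tt(2)=8, F_tt(3)=-4, F_tt(4)=8.
Local maxima occur where both diagonal entries negative: (2, 3). Count: 1.

1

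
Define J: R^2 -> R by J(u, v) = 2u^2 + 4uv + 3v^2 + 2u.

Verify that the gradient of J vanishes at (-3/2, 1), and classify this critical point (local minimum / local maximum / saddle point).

∇J = (4u + 4v + 2, 4u + 6v); substituting (-3/2, 1) gives ∇J = (0, 0), so (-3/2, 1) is indeed a critical point.
The Hessian of J is constant: H = [[4, 4], [4, 6]].
det(H) = 4·6 − 4² = 8.
det(H) > 0 and tr(H) = 10 > 0, so H is positive definite and the point is a local minimum.

local minimum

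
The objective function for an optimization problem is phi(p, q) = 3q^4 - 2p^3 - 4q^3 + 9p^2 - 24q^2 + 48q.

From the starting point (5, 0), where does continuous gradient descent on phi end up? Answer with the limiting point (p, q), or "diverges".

phi is separable, so gradient descent decouples: p follows -∂phi/∂p, q follows -∂phi/∂q.
∂phi/∂p = -6p(p - 3); at p=5 this is -60, so p increases.
∂phi/∂q = 12(q - 2)(q - 1)(q + 2); at q=0 this is 48, so q decreases.
The p-coordinate has no critical point in that direction and runs off to infinity.

diverges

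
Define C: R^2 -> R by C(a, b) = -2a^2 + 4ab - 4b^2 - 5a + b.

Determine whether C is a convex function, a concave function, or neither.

concave

C is quadratic, so its Hessian is the constant matrix H = [[-4, 4], [4, -8]].
det(H) = 16, tr(H) = -12.
det(H) > 0 and tr(H) < 0, so H is negative definite everywhere: concave.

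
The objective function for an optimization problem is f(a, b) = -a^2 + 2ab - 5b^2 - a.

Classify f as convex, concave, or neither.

concave

f is quadratic, so its Hessian is the constant matrix H = [[-2, 2], [2, -10]].
det(H) = 16, tr(H) = -12.
det(H) > 0 and tr(H) < 0, so H is negative definite everywhere: concave.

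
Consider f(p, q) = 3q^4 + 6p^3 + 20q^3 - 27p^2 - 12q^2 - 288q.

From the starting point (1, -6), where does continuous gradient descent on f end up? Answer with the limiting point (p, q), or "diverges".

(3, -4)

f is separable, so gradient descent decouples: p follows -∂f/∂p, q follows -∂f/∂q.
∂f/∂p = 18p(p - 3); at p=1 this is -36, so p increases.
∂f/∂q = 12(q - 2)(q + 3)(q + 4); at q=-6 this is -576, so q increases.
p converges to its nearest critical value 3 (a local min of the p-part); q converges to -4. The iterate converges to (3, -4).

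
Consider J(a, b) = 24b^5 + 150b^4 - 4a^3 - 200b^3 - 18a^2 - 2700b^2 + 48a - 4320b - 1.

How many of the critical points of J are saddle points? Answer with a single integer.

J separates as a function of a plus a function of b, so ∇J=0 decouples.
∂J/∂a = -12(a - 1)(a + 4) = 0 at a ∈ {-4, 1}; ∂J/∂b = 120(b - 3)(b + 1)(b + 3)(b + 4) = 0 at b ∈ {-4, -3, -1, 3}.
The Hessian is diagonal: diag(J_aa, J_bb). Second derivatives: J_aa(-4)=60, J_aa(1)=-60; J_bb(-4)=-2520, J_bb(-3)=1440, J_bb(-1)=-2880, J_bb(3)=20160.
Saddle points occur where the two diagonal entries have opposite signs: (-4, -4), (-4, -1), (1, -3), (1, 3). Count: 4.

4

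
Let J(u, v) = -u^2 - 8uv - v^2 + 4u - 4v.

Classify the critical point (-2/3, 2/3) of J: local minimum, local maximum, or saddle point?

The Hessian of J is constant: H = [[-2, -8], [-8, -2]].
det(H) = (-2)·(-2) − (-8)² = -60.
Since det(H) < 0, H is indefinite and the critical point is a saddle point.

saddle point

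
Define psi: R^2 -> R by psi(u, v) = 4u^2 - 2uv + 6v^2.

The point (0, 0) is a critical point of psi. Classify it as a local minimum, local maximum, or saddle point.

The Hessian of psi is constant: H = [[8, -2], [-2, 12]].
det(H) = 8·12 − (-2)² = 92.
det(H) > 0 and tr(H) = 20 > 0, so H is positive definite and the point is a local minimum.

local minimum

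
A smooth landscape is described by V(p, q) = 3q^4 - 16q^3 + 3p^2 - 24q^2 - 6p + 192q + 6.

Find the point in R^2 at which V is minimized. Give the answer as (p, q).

(1, -2)

V(p,q) separates as A(p) + B(q) + 6, so its minimum is min A + min B + 6.
A'(p) = 6p - 6 vanishes at p ∈ {1}; B'(q) = 12(q - 4)(q - 2)(q + 2) vanishes at q ∈ {-2, 2, 4}.
Local minima of A (where A''>0): A(1)=-3. Local minima of B: B(-2)=-304, B(4)=128.
So the global minimum of V is A(1) + B(-2) + 6 = -3 − 304 + 6 = -301, attained at (1, -2).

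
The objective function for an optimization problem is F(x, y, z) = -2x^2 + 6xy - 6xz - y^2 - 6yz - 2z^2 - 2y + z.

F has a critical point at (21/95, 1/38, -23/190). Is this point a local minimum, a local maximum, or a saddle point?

saddle point

The Hessian is constant: H = [[-4, 6, -6], [6, -2, -6], [-6, -6, -4]].
Leading principal minors: Δ₁ = -4, Δ₂ = -28, Δ₃ = 760.
The minors fit neither the all-positive nor the alternating-sign pattern, so H is indefinite: a saddle point.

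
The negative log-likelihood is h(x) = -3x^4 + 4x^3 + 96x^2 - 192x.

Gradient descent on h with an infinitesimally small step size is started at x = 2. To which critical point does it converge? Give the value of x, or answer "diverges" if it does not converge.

h'(x) = -12(x - 4)(x - 1)(x + 4), so h'(2) = 144.
Gradient descent moves in the -h' direction, i.e. x is decreasing.
The nearest critical point in that direction is x = 1, where h'' = 180 > 0 (a local minimum). The iterate converges there.

1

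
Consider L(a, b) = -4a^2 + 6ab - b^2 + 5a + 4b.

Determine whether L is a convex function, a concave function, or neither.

L is quadratic, so its Hessian is the constant matrix H = [[-8, 6], [6, -2]].
det(H) = -20, tr(H) = -10.
det(H) < 0, so H is indefinite: neither convex nor concave.

neither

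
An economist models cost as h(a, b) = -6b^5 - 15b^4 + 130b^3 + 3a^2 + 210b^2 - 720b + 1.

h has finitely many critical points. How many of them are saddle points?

h separates as a function of a plus a function of b, so ∇h=0 decouples.
∂h/∂a = 6a = 0 at a ∈ {0}; ∂h/∂b = -30(b - 3)(b - 1)(b + 2)(b + 4) = 0 at b ∈ {-4, -2, 1, 3}.
The Hessian is diagonal: diag(h_aa, h_bb). Second derivatives: h_aa(0)=6; h_bb(-4)=2100, h_bb(-2)=-900, h_bb(1)=900, h_bb(3)=-2100.
Saddle points occur where the two diagonal entries have opposite signs: (0, -2), (0, 3). Count: 2.

2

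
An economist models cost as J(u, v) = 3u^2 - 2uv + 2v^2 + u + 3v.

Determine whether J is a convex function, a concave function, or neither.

J is quadratic, so its Hessian is the constant matrix H = [[6, -2], [-2, 4]].
det(H) = 20, tr(H) = 10.
det(H) > 0 and tr(H) > 0, so H is positive definite everywhere: convex.

convex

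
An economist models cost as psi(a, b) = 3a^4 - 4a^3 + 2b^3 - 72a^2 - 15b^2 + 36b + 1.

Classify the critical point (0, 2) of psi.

local maximum

The mixed partial ∂²psi/∂a∂b is 0, so the Hessian at any point is diag(psi_aa, psi_bb) = diag(12(3a^2 - 2a - 12), 6(2b - 5)).
At (0, 2): H = diag(-144, -6).
Both eigenvalues are negative, so H is negative definite: a local maximum.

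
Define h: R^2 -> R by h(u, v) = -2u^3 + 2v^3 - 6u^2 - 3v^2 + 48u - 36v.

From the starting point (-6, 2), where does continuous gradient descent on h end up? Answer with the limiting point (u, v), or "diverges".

(-4, 3)

h is separable, so gradient descent decouples: u follows -∂h/∂u, v follows -∂h/∂v.
∂h/∂u = -6(u - 2)(u + 4); at u=-6 this is -96, so u increases.
∂h/∂v = 6(v - 3)(v + 2); at v=2 this is -24, so v increases.
u converges to its nearest critical value -4 (a local min of the u-part); v converges to 3. The iterate converges to (-4, 3).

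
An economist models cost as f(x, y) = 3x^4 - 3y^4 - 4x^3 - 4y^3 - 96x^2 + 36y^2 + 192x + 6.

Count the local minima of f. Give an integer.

2

f separates as a function of x plus a function of y, so ∇f=0 decouples.
∂f/∂x = 12(x - 4)(x - 1)(x + 4) = 0 at x ∈ {-4, 1, 4}; ∂f/∂y = -12y(y - 2)(y + 3) = 0 at y ∈ {-3, 0, 2}.
The Hessian is diagonal: diag(f_xx, f_yy). Second derivatives: f_xx(-4)=480, f_xx(1)=-180, f_xx(4)=288; f_yy(-3)=-180, f_yy(0)=72, f_yy(2)=-120.
Local minima occur where both diagonal entries positive: (-4, 0), (4, 0). Count: 2.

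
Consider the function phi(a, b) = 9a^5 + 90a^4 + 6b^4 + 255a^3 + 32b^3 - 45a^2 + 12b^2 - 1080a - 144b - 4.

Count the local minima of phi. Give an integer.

4

phi separates as a function of a plus a function of b, so ∇phi=0 decouples.
∂phi/∂a = 45(a - 1)(a + 2)(a + 3)(a + 4) = 0 at a ∈ {-4, -3, -2, 1}; ∂phi/∂b = 24(b - 1)(b + 2)(b + 3) = 0 at b ∈ {-3, -2, 1}.
The Hessian is diagonal: diag(phi_aa, phi_bb). Second derivatives: phi_aa(-4)=-450, phi_aa(-3)=180, phi_aa(-2)=-270, phi_aa(1)=2700; phi_bb(-3)=96, phi_bb(-2)=-72, phi_bb(1)=288.
Local minima occur where both diagonal entries positive: (-3, -3), (-3, 1), (1, -3), (1, 1). Count: 4.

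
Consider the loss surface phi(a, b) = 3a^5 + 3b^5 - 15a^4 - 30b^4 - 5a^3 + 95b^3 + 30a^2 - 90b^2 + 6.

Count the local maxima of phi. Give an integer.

4

phi separates as a function of a plus a function of b, so ∇phi=0 decouples.
∂phi/∂a = 15a(a - 4)(a - 1)(a + 1) = 0 at a ∈ {-1, 0, 1, 4}; ∂phi/∂b = 15b(b - 4)(b - 3)(b - 1) = 0 at b ∈ {0, 1, 3, 4}.
The Hessian is diagonal: diag(phi_aa, phi_bb). Second derivatives: phi_aa(-1)=-150, phi_aa(0)=60, phi_aa(1)=-90, phi_aa(4)=900; phi_bb(0)=-180, phi_bb(1)=90, phi_bb(3)=-90, phi_bb(4)=180.
Local maxima occur where both diagonal entries negative: (-1, 0), (-1, 3), (1, 0), (1, 3). Count: 4.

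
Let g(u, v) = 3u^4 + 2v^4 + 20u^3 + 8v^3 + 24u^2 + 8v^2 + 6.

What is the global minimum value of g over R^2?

g(u,v) separates as P(u) + Q(v) + 6, so its minimum is min P + min Q + 6.
P'(u) = 12u(u + 1)(u + 4) vanishes at u ∈ {-4, -1, 0}; Q'(v) = 8v(v + 1)(v + 2) vanishes at v ∈ {-2, -1, 0}.
Local minima of P (where P''>0): P(-4)=-128, P(0)=0. Local minima of Q: Q(-2)=0, Q(0)=0.
So the global minimum of g is P(-4) + Q(-2) + 6 = -128 + 0 + 6 = -122, attained at (-4, -2).

-122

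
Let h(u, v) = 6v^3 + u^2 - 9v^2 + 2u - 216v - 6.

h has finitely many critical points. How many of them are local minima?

1

h separates as a function of u plus a function of v, so ∇h=0 decouples.
∂h/∂u = 2(u + 1) = 0 at u ∈ {-1}; ∂h/∂v = 18(v - 4)(v + 3) = 0 at v ∈ {-3, 4}.
The Hessian is diagonal: diag(h_uu, h_vv). Second derivatives: h_uu(-1)=2; h_vv(-3)=-126, h_vv(4)=126.
Local minima occur where both diagonal entries positive: (-1, 4). Count: 1.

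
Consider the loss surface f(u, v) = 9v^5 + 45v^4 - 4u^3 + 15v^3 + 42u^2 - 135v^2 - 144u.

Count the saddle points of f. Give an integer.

4

f separates as a function of u plus a function of v, so ∇f=0 decouples.
∂f/∂u = -12(u - 4)(u - 3) = 0 at u ∈ {3, 4}; ∂f/∂v = 45v(v - 1)(v + 2)(v + 3) = 0 at v ∈ {-3, -2, 0, 1}.
The Hessian is diagonal: diag(f_uu, f_vv). Second derivatives: f_uu(3)=12, f_uu(4)=-12; f_vv(-3)=-540, f_vv(-2)=270, f_vv(0)=-270, f_vv(1)=540.
Saddle points occur where the two diagonal entries have opposite signs: (3, -3), (3, 0), (4, -2), (4, 1). Count: 4.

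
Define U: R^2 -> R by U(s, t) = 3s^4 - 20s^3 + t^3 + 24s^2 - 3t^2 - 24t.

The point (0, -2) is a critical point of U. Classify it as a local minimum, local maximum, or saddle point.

The mixed partial ∂²U/∂s∂t is 0, so the Hessian at any point is diag(U_ss, U_tt) = diag(12(3s^2 - 10s + 4), 6(t - 1)).
At (0, -2): H = diag(48, -18).
The eigenvalues have opposite signs, so H is indefinite: a saddle point.

saddle point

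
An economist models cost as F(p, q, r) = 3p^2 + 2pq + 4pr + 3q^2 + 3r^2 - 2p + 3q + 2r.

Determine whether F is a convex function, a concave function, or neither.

F is quadratic, so its Hessian is the constant matrix H = [[6, 2, 4], [2, 6, 0], [4, 0, 6]].
Leading principal minors: 6, 32, 96.
All positive ⇒ H ≻ 0 ⇒ convex.

convex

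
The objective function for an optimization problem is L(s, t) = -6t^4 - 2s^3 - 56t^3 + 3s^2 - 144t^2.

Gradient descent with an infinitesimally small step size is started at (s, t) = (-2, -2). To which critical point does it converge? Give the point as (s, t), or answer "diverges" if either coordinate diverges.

(0, -3)

L is separable, so gradient descent decouples: s follows -∂L/∂s, t follows -∂L/∂t.
∂L/∂s = -6s(s - 1); at s=-2 this is -36, so s increases.
∂L/∂t = -24t(t + 3)(t + 4); at t=-2 this is 96, so t decreases.
s converges to its nearest critical value 0 (a local min of the s-part); t converges to -3. The iterate converges to (0, -3).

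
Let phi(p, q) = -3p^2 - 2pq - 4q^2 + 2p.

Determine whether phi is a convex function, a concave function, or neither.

concave

phi is quadratic, so its Hessian is the constant matrix H = [[-6, -2], [-2, -8]].
det(H) = 44, tr(H) = -14.
det(H) > 0 and tr(H) < 0, so H is negative definite everywhere: concave.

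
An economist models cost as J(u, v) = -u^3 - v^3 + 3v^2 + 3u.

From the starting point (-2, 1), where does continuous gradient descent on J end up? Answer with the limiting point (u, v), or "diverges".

(-1, 0)

J is separable, so gradient descent decouples: u follows -∂J/∂u, v follows -∂J/∂v.
∂J/∂u = -3(u - 1)(u + 1); at u=-2 this is -9, so u increases.
∂J/∂v = -3v(v - 2); at v=1 this is 3, so v decreases.
u converges to its nearest critical value -1 (a local min of the u-part); v converges to 0. The iterate converges to (-1, 0).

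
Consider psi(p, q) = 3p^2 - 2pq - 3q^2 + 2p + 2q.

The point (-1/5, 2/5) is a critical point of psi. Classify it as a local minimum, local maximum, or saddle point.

saddle point

The Hessian of psi is constant: H = [[6, -2], [-2, -6]].
det(H) = 6·(-6) − (-2)² = -40.
Since det(H) < 0, H is indefinite and the critical point is a saddle point.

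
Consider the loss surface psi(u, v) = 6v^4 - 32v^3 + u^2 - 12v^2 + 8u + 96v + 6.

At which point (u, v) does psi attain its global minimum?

psi(u,v) separates as P(u) + Q(v) + 6, so its minimum is min P + min Q + 6.
P'(u) = 2u + 8 vanishes at u ∈ {-4}; Q'(v) = 24(v - 4)(v - 1)(v + 1) vanishes at v ∈ {-1, 1, 4}.
Local minima of P (where P''>0): P(-4)=-16. Local minima of Q: Q(-1)=-70, Q(4)=-320.
So the global minimum of psi is P(-4) + Q(4) + 6 = -16 − 320 + 6 = -330, attained at (-4, 4).

(-4, 4)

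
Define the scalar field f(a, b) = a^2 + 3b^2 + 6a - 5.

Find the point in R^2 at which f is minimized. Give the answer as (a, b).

f(a,b) separates as P(a) + Q(b) − 5, so its minimum is min P + min Q − 5.
P'(a) = 2a + 6 vanishes at a ∈ {-3}; Q'(b) = 6b vanishes at b ∈ {0}.
Local minima of P (where P''>0): P(-3)=-9. Local minima of Q: Q(0)=0.
So the global minimum of f is P(-3) + Q(0) − 5 = -9 + 0 − 5 = -14, attained at (-3, 0).

(-3, 0)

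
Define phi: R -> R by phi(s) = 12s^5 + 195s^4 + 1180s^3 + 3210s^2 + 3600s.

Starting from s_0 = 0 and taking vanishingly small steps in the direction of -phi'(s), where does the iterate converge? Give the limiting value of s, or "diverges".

phi'(s) = 60(s + 1)(s + 3)(s + 4)(s + 5), so phi'(0) = 3600.
Gradient descent moves in the -phi' direction, i.e. s is decreasing.
The nearest critical point in that direction is s = -1, where phi'' = 1440 > 0 (a local minimum). The iterate converges there.

-1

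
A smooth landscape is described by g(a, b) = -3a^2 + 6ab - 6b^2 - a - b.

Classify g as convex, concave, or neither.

g is quadratic, so its Hessian is the constant matrix H = [[-6, 6], [6, -12]].
det(H) = 36, tr(H) = -18.
det(H) > 0 and tr(H) < 0, so H is negative definite everywhere: concave.

concave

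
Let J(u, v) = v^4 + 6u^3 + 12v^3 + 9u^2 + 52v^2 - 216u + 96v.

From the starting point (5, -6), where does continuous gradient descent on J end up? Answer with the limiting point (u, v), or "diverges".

J is separable, so gradient descent decouples: u follows -∂J/∂u, v follows -∂J/∂v.
∂J/∂u = 18(u - 3)(u + 4); at u=5 this is 324, so u decreases.
∂J/∂v = 4(v + 2)(v + 3)(v + 4); at v=-6 this is -96, so v increases.
u converges to its nearest critical value 3 (a local min of the u-part); v converges to -4. The iterate converges to (3, -4).

(3, -4)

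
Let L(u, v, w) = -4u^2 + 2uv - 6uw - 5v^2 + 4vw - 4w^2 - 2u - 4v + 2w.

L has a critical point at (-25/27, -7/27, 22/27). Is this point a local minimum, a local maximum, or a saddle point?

The Hessian is constant: H = [[-8, 2, -6], [2, -10, 4], [-6, 4, -8]].
Leading principal minors: Δ₁ = -8, Δ₂ = 76, Δ₃ = -216.
The minors alternate sign starting negative (−, +, −), so H is negative definite: a local maximum.

local maximum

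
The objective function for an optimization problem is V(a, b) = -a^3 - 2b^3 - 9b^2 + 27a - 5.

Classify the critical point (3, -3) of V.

The mixed partial ∂²V/∂a∂b is 0, so the Hessian at any point is diag(V_aa, V_bb) = diag(-6a, -6(2b + 3)).
At (3, -3): H = diag(-18, 18).
The eigenvalues have opposite signs, so H is indefinite: a saddle point.

saddle point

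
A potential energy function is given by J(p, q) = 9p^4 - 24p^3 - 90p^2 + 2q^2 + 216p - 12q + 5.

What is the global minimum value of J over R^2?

J(p,q) separates as A(p) + B(q) + 5, so its minimum is min A + min B + 5.
A'(p) = 36(p - 3)(p - 1)(p + 2) vanishes at p ∈ {-2, 1, 3}; B'(q) = 4q - 12 vanishes at q ∈ {3}.
Local minima of A (where A''>0): A(-2)=-456, A(3)=-81. Local minima of B: B(3)=-18.
So the global minimum of J is A(-2) + B(3) + 5 = -456 − 18 + 5 = -469, attained at (-2, 3).

-469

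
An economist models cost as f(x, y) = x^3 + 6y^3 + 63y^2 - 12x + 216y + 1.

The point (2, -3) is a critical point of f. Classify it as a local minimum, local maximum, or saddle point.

The mixed partial ∂²f/∂x∂y is 0, so the Hessian at any point is diag(f_xx, f_yy) = diag(6x, 18(2y + 7)).
At (2, -3): H = diag(12, 18).
Both eigenvalues are positive, so H is positive definite: a local minimum.

local minimum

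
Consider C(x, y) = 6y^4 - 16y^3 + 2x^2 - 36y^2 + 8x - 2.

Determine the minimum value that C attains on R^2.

C(x,y) separates as P(x) + Q(y) − 2, so its minimum is min P + min Q − 2.
P'(x) = 4x + 8 vanishes at x ∈ {-2}; Q'(y) = 24y(y - 3)(y + 1) vanishes at y ∈ {-1, 0, 3}.
Local minima of P (where P''>0): P(-2)=-8. Local minima of Q: Q(-1)=-14, Q(3)=-270.
So the global minimum of C is P(-2) + Q(3) − 2 = -8 − 270 − 2 = -280, attained at (-2, 3).

-280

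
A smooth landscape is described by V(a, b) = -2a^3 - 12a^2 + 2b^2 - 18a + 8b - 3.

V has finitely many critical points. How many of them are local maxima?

V separates as a function of a plus a function of b, so ∇V=0 decouples.
∂V/∂a = -6(a + 1)(a + 3) = 0 at a ∈ {-3, -1}; ∂V/∂b = 4(b + 2) = 0 at b ∈ {-2}.
The Hessian is diagonal: diag(V_aa, V_bb). Second derivatives: V_aa(-3)=12, V_aa(-1)=-12; V_bb(-2)=4.
Local maxima occur where both diagonal entries negative: none. Count: 0.

0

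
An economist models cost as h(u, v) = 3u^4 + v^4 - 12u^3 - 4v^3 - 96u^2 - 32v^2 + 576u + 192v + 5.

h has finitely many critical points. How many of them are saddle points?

4

h separates as a function of u plus a function of v, so ∇h=0 decouples.
∂h/∂u = 12(u - 4)(u - 3)(u + 4) = 0 at u ∈ {-4, 3, 4}; ∂h/∂v = 4(v - 4)(v - 3)(v + 4) = 0 at v ∈ {-4, 3, 4}.
The Hessian is diagonal: diag(h_uu, h_vv). Second derivatives: h_uu(-4)=672, h_uu(3)=-84, h_uu(4)=96; h_vv(-4)=224, h_vv(3)=-28, h_vv(4)=32.
Saddle points occur where the two diagonal entries have opposite signs: (-4, 3), (3, -4), (3, 4), (4, 3). Count: 4.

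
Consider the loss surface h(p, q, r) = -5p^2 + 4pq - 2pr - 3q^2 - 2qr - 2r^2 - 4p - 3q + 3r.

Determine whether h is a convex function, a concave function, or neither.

concave

h is quadratic, so its Hessian is the constant matrix H = [[-10, 4, -2], [4, -6, -2], [-2, -2, -4]].
Leading principal minors: -10, 44, -80.
Signs alternate −, +, − ⇒ H ≺ 0 ⇒ concave.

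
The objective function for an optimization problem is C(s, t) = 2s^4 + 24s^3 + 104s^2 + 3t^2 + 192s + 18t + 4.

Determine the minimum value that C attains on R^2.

C(s,t) separates as P(s) + Q(t) + 4, so its minimum is min P + min Q + 4.
P'(s) = 8(s + 2)(s + 3)(s + 4) vanishes at s ∈ {-4, -3, -2}; Q'(t) = 6(t + 3) vanishes at t ∈ {-3}.
Local minima of P (where P''>0): P(-4)=-128, P(-2)=-128. Local minima of Q: Q(-3)=-27.
So the global minimum of C is P(-4) + Q(-3) + 4 = -128 − 27 + 4 = -151, attained at (-4, -3).

-151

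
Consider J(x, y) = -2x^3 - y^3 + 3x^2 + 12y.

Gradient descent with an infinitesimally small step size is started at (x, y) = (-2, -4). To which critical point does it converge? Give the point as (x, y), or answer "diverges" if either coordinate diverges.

(0, -2)

J is separable, so gradient descent decouples: x follows -∂J/∂x, y follows -∂J/∂y.
∂J/∂x = -6x(x - 1); at x=-2 this is -36, so x increases.
∂J/∂y = -3(y - 2)(y + 2); at y=-4 this is -36, so y increases.
x converges to its nearest critical value 0 (a local min of the x-part); y converges to -2. The iterate converges to (0, -2).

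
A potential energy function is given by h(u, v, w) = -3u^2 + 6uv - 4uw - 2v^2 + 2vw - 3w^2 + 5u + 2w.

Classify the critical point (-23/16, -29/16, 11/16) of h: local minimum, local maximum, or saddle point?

saddle point

The Hessian is constant: H = [[-6, 6, -4], [6, -4, 2], [-4, 2, -6]].
Leading principal minors: Δ₁ = -6, Δ₂ = -12, Δ₃ = 64.
The minors fit neither the all-positive nor the alternating-sign pattern, so H is indefinite: a saddle point.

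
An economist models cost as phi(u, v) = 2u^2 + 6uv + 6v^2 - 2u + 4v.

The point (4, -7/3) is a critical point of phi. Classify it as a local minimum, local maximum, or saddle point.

local minimum

The Hessian of phi is constant: H = [[4, 6], [6, 12]].
det(H) = 4·12 − 6² = 12.
det(H) > 0 and tr(H) = 16 > 0, so H is positive definite and the point is a local minimum.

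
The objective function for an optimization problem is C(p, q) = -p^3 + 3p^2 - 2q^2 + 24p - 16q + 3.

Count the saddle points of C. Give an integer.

1

C separates as a function of p plus a function of q, so ∇C=0 decouples.
∂C/∂p = -3(p - 4)(p + 2) = 0 at p ∈ {-2, 4}; ∂C/∂q = -4(q + 4) = 0 at q ∈ {-4}.
The Hessian is diagonal: diag(C_pp, C_qq). Second derivatives: C_pp(-2)=18, C_pp(4)=-18; C_qq(-4)=-4.
Saddle points occur where the two diagonal entries have opposite signs: (-2, -4). Count: 1.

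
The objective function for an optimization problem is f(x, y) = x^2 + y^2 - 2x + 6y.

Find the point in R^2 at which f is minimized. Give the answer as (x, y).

(1, -3)

f(x,y) separates as P(x) + Q(y), so its minimum is min P + min Q.
P'(x) = 2x - 2 vanishes at x ∈ {1}; Q'(y) = 2y + 6 vanishes at y ∈ {-3}.
Local minima of P (where P''>0): P(1)=-1. Local minima of Q: Q(-3)=-9.
So the global minimum of f is P(1) + Q(-3) = -1 − 9 = -10, attained at (1, -3).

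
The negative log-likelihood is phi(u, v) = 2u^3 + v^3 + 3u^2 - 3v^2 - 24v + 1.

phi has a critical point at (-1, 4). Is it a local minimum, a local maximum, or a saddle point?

saddle point

The mixed partial ∂²phi/∂u∂v is 0, so the Hessian at any point is diag(phi_uu, phi_vv) = diag(6(2u + 1), 6(v - 1)).
At (-1, 4): H = diag(-6, 18).
The eigenvalues have opposite signs, so H is indefinite: a saddle point.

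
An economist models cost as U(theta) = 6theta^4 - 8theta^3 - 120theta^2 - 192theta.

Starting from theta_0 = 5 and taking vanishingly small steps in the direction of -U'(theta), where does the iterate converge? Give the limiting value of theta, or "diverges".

4

U'(theta) = 24(theta - 4)(theta + 1)(theta + 2), so U'(5) = 1008.
Gradient descent moves in the -U' direction, i.e. theta is decreasing.
The nearest critical point in that direction is theta = 4, where U'' = 720 > 0 (a local minimum). The iterate converges there.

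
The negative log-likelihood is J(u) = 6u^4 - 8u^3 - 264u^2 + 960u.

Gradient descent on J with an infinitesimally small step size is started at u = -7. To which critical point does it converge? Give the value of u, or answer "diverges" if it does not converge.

J'(u) = 24(u - 4)(u - 2)(u + 5), so J'(-7) = -4752.
Gradient descent moves in the -J' direction, i.e. u is increasing.
The nearest critical point in that direction is u = -5, where J'' = 1512 > 0 (a local minimum). The iterate converges there.

-5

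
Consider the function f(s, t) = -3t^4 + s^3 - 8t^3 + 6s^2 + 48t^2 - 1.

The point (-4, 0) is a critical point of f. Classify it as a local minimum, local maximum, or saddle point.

The mixed partial ∂²f/∂s∂t is 0, so the Hessian at any point is diag(f_ss, f_tt) = diag(6(s + 2), 12(-3t^2 - 4t + 8)).
At (-4, 0): H = diag(-12, 96).
The eigenvalues have opposite signs, so H is indefinite: a saddle point.

saddle point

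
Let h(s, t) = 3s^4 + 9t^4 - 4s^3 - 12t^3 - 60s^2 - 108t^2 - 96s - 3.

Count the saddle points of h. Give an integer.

4

h separates as a function of s plus a function of t, so ∇h=0 decouples.
∂h/∂s = 12(s - 4)(s + 1)(s + 2) = 0 at s ∈ {-2, -1, 4}; ∂h/∂t = 36t(t - 3)(t + 2) = 0 at t ∈ {-2, 0, 3}.
The Hessian is diagonal: diag(h_ss, h_tt). Second derivatives: h_ss(-2)=72, h_ss(-1)=-60, h_ss(4)=360; h_tt(-2)=360, h_tt(0)=-216, h_tt(3)=540.
Saddle points occur where the two diagonal entries have opposite signs: (-2, 0), (-1, -2), (-1, 3), (4, 0). Count: 4.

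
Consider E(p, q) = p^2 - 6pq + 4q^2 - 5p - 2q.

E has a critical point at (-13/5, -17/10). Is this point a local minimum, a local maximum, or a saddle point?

saddle point

The Hessian of E is constant: H = [[2, -6], [-6, 8]].
det(H) = 2·8 − (-6)² = -20.
Since det(H) < 0, H is indefinite and the critical point is a saddle point.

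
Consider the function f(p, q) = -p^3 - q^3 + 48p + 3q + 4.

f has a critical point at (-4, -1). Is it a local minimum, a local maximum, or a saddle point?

local minimum

The mixed partial ∂²f/∂p∂q is 0, so the Hessian at any point is diag(f_pp, f_qq) = diag(-6p, -6q).
At (-4, -1): H = diag(24, 6).
Both eigenvalues are positive, so H is positive definite: a local minimum.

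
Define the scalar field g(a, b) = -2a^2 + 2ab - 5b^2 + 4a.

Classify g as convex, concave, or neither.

g is quadratic, so its Hessian is the constant matrix H = [[-4, 2], [2, -10]].
det(H) = 36, tr(H) = -14.
det(H) > 0 and tr(H) < 0, so H is negative definite everywhere: concave.

concave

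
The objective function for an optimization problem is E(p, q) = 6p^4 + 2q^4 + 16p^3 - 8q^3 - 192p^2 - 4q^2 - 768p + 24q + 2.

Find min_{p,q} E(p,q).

-3600

E(p,q) separates as A(p) + B(q) + 2, so its minimum is min A + min B + 2.
A'(p) = 24(p - 4)(p + 2)(p + 4) vanishes at p ∈ {-4, -2, 4}; B'(q) = 8(q - 3)(q - 1)(q + 1) vanishes at q ∈ {-1, 1, 3}.
Local minima of A (where A''>0): A(-4)=512, A(4)=-3584. Local minima of B: B(-1)=-18, B(3)=-18.
So the global minimum of E is A(4) + B(-1) + 2 = -3584 − 18 + 2 = -3600, attained at (4, -1).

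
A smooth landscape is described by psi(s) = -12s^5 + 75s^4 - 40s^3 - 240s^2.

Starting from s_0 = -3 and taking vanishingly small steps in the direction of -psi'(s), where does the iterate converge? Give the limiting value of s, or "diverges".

psi'(s) = -60s(s - 4)(s - 2)(s + 1), so psi'(-3) = -12600.
Gradient descent moves in the -psi' direction, i.e. s is increasing.
The nearest critical point in that direction is s = -1, where psi'' = 900 > 0 (a local minimum). The iterate converges there.

-1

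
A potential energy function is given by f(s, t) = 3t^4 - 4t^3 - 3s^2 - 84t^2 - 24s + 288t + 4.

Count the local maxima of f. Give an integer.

1

f separates as a function of s plus a function of t, so ∇f=0 decouples.
∂f/∂s = -6(s + 4) = 0 at s ∈ {-4}; ∂f/∂t = 12(t - 3)(t - 2)(t + 4) = 0 at t ∈ {-4, 2, 3}.
The Hessian is diagonal: diag(f_ss, f_tt). Second derivatives: f_ss(-4)=-6; f_tt(-4)=504, f_tt(2)=-72, f_tt(3)=84.
Local maxima occur where both diagonal entries negative: (-4, 2). Count: 1.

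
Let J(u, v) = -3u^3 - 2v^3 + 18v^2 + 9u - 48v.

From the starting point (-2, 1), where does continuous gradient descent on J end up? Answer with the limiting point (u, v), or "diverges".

(-1, 2)

J is separable, so gradient descent decouples: u follows -∂J/∂u, v follows -∂J/∂v.
∂J/∂u = -9(u - 1)(u + 1); at u=-2 this is -27, so u increases.
∂J/∂v = -6(v - 4)(v - 2); at v=1 this is -18, so v increases.
u converges to its nearest critical value -1 (a local min of the u-part); v converges to 2. The iterate converges to (-1, 2).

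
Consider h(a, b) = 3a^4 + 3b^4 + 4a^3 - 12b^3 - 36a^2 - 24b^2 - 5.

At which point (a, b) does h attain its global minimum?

(-3, 4)

h(a,b) separates as P(a) + Q(b) − 5, so its minimum is min P + min Q − 5.
P'(a) = 12a(a - 2)(a + 3) vanishes at a ∈ {-3, 0, 2}; Q'(b) = 12b(b - 4)(b + 1) vanishes at b ∈ {-1, 0, 4}.
Local minima of P (where P''>0): P(-3)=-189, P(2)=-64. Local minima of Q: Q(-1)=-9, Q(4)=-384.
So the global minimum of h is P(-3) + Q(4) − 5 = -189 − 384 − 5 = -578, attained at (-3, 4).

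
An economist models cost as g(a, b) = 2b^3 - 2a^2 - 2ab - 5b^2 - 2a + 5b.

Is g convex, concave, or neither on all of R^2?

The term 2b^3 is cubic, so the Hessian is not constant.
∂²g/∂b² = 12b - 10, which takes both signs as b varies (negative for sufficiently negative b). A diagonal entry of the Hessian changing sign means the Hessian is neither positive- nor negative-semidefinite on all of R^2.

neither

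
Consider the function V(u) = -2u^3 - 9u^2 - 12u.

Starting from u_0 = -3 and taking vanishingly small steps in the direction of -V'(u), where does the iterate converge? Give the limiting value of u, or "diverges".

-2

V'(u) = -6(u + 1)(u + 2), so V'(-3) = -12.
Gradient descent moves in the -V' direction, i.e. u is increasing.
The nearest critical point in that direction is u = -2, where V'' = 6 > 0 (a local minimum). The iterate converges there.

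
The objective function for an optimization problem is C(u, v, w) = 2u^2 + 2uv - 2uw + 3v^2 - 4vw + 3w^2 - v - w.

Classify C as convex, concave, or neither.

convex

C is quadratic, so its Hessian is the constant matrix H = [[4, 2, -2], [2, 6, -4], [-2, -4, 6]].
Leading principal minors: 4, 20, 64.
All positive ⇒ H ≻ 0 ⇒ convex.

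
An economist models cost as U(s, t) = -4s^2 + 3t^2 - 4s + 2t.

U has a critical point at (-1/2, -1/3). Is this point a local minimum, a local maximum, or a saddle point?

saddle point

The Hessian of U is constant: H = [[-8, 0], [0, 6]].
det(H) = (-8)·6 − 0² = -48.
Since det(H) < 0, H is indefinite and the critical point is a saddle point.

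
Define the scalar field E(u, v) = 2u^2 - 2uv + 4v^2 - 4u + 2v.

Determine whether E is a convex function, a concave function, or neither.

E is quadratic, so its Hessian is the constant matrix H = [[4, -2], [-2, 8]].
det(H) = 28, tr(H) = 12.
det(H) > 0 and tr(H) > 0, so H is positive definite everywhere: convex.

convex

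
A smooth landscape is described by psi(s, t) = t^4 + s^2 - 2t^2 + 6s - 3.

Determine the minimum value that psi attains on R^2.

psi(s,t) separates as P(s) + Q(t) − 3, so its minimum is min P + min Q − 3.
P'(s) = 2s + 6 vanishes at s ∈ {-3}; Q'(t) = 4t(t - 1)(t + 1) vanishes at t ∈ {-1, 0, 1}.
Local minima of P (where P''>0): P(-3)=-9. Local minima of Q: Q(-1)=-1, Q(1)=-1.
So the global minimum of psi is P(-3) + Q(-1) − 3 = -9 − 1 − 3 = -13, attained at (-3, -1).

-13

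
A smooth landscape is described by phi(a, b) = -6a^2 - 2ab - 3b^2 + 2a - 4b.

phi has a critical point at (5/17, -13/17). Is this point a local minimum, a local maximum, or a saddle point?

local maximum

The Hessian of phi is constant: H = [[-12, -2], [-2, -6]].
det(H) = (-12)·(-6) − (-2)² = 68.
det(H) > 0 and tr(H) = -18 < 0, so H is negative definite and the point is a local maximum.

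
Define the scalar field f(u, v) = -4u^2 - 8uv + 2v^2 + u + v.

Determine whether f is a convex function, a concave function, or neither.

f is quadratic, so its Hessian is the constant matrix H = [[-8, -8], [-8, 4]].
det(H) = -96, tr(H) = -4.
det(H) < 0, so H is indefinite: neither convex nor concave.

neither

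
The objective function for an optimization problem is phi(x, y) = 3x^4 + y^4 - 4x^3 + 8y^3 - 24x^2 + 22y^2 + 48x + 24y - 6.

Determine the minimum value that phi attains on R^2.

-127

phi(x,y) separates as P(x) + Q(y) − 6, so its minimum is min P + min Q − 6.
P'(x) = 12(x - 2)(x - 1)(x + 2) vanishes at x ∈ {-2, 1, 2}; Q'(y) = 4(y + 1)(y + 2)(y + 3) vanishes at y ∈ {-3, -2, -1}.
Local minima of P (where P''>0): P(-2)=-112, P(2)=16. Local minima of Q: Q(-3)=-9, Q(-1)=-9.
So the global minimum of phi is P(-2) + Q(-3) − 6 = -112 − 9 − 6 = -127, attained at (-2, -3).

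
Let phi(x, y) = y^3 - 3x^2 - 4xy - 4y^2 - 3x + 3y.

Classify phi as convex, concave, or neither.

neither

The term y^3 is cubic, so the Hessian is not constant.
∂²phi/∂y² = 6y - 8, which takes both signs as y varies (negative for sufficiently negative y). A diagonal entry of the Hessian changing sign means the Hessian is neither positive- nor negative-semidefinite on all of R^2.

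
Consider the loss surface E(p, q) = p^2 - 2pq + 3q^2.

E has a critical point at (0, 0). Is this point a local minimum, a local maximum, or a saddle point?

The Hessian of E is constant: H = [[2, -2], [-2, 6]].
det(H) = 2·6 − (-2)² = 8.
det(H) > 0 and tr(H) = 8 > 0, so H is positive definite and the point is a local minimum.

local minimum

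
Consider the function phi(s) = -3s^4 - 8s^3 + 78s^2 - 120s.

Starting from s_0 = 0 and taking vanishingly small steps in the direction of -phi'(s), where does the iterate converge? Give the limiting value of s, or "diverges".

1

phi'(s) = -12(s - 2)(s - 1)(s + 5), so phi'(0) = -120.
Gradient descent moves in the -phi' direction, i.e. s is increasing.
The nearest critical point in that direction is s = 1, where phi'' = 72 > 0 (a local minimum). The iterate converges there.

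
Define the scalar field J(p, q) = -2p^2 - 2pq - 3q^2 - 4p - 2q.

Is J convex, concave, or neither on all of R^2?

J is quadratic, so its Hessian is the constant matrix H = [[-4, -2], [-2, -6]].
det(H) = 20, tr(H) = -10.
det(H) > 0 and tr(H) < 0, so H is negative definite everywhere: concave.

concave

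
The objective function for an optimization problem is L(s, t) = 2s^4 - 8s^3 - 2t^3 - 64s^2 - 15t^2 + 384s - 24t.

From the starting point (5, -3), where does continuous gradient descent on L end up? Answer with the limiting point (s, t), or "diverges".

L is separable, so gradient descent decouples: s follows -∂L/∂s, t follows -∂L/∂t.
∂L/∂s = 8(s - 4)(s - 3)(s + 4); at s=5 this is 144, so s decreases.
∂L/∂t = -6(t + 1)(t + 4); at t=-3 this is 12, so t decreases.
s converges to its nearest critical value 4 (a local min of the s-part); t converges to -4. The iterate converges to (4, -4).

(4, -4)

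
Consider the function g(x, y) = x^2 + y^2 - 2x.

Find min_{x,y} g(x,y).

-1

g(x,y) separates as P(x) + Q(y), so its minimum is min P + min Q.
P'(x) = 2x - 2 vanishes at x ∈ {1}; Q'(y) = 2y vanishes at y ∈ {0}.
Local minima of P (where P''>0): P(1)=-1. Local minima of Q: Q(0)=0.
So the global minimum of g is P(1) + Q(0) = -1 + 0 = -1, attained at (1, 0).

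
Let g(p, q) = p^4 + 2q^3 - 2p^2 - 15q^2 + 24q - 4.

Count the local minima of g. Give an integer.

2

g separates as a function of p plus a function of q, so ∇g=0 decouples.
∂g/∂p = 4p(p - 1)(p + 1) = 0 at p ∈ {-1, 0, 1}; ∂g/∂q = 6(q - 4)(q - 1) = 0 at q ∈ {1, 4}.
The Hessian is diagonal: diag(g_pp, g_qq). Second derivatives: g_pp(-1)=8, g_pp(0)=-4, g_pp(1)=8; g_qq(1)=-18, g_qq(4)=18.
Local minima occur where both diagonal entries positive: (-1, 4), (1, 4). Count: 2.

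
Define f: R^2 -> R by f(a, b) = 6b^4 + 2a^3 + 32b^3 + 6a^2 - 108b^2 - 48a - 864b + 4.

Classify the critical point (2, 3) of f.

The mixed partial ∂²f/∂a∂b is 0, so the Hessian at any point is diag(f_aa, f_bb) = diag(12(a + 1), 24(3b^2 + 8b - 9)).
At (2, 3): H = diag(36, 1008).
Both eigenvalues are positive, so H is positive definite: a local minimum.

local minimum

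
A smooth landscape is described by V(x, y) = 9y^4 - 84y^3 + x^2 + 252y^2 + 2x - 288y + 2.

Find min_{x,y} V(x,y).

-191

V(x,y) separates as P(x) + Q(y) + 2, so its minimum is min P + min Q + 2.
P'(x) = 2x + 2 vanishes at x ∈ {-1}; Q'(y) = 36(y - 4)(y - 2)(y - 1) vanishes at y ∈ {1, 2, 4}.
Local minima of P (where P''>0): P(-1)=-1. Local minima of Q: Q(1)=-111, Q(4)=-192.
So the global minimum of V is P(-1) + Q(4) + 2 = -1 − 192 + 2 = -191, attained at (-1, 4).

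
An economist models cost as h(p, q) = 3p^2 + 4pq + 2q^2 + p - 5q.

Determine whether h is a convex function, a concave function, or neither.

h is quadratic, so its Hessian is the constant matrix H = [[6, 4], [4, 4]].
det(H) = 8, tr(H) = 10.
det(H) > 0 and tr(H) > 0, so H is positive definite everywhere: convex.

convex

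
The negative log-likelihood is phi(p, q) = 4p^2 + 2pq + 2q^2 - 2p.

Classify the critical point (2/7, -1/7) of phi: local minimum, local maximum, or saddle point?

local minimum

The Hessian of phi is constant: H = [[8, 2], [2, 4]].
det(H) = 8·4 − 2² = 28.
det(H) > 0 and tr(H) = 12 > 0, so H is positive definite and the point is a local minimum.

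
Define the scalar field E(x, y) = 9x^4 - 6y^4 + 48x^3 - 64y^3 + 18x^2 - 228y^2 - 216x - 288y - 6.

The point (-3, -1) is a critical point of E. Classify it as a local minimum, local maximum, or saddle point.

The mixed partial ∂²E/∂x∂y is 0, so the Hessian at any point is diag(E_xx, E_yy) = diag(36(3x^2 + 8x + 1), -24(3y^2 + 16y + 19)).
At (-3, -1): H = diag(144, -144).
The eigenvalues have opposite signs, so H is indefinite: a saddle point.

saddle point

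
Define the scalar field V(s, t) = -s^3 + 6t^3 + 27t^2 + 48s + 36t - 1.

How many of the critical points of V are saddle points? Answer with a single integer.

V separates as a function of s plus a function of t, so ∇V=0 decouples.
∂V/∂s = -3(s - 4)(s + 4) = 0 at s ∈ {-4, 4}; ∂V/∂t = 18(t + 1)(t + 2) = 0 at t ∈ {-2, -1}.
The Hessian is diagonal: diag(V_ss, V_tt). Second derivatives: V_ss(-4)=24, V_ss(4)=-24; V_tt(-2)=-18, V_tt(-1)=18.
Saddle points occur where the two diagonal entries have opposite signs: (-4, -2), (4, -1). Count: 2.

2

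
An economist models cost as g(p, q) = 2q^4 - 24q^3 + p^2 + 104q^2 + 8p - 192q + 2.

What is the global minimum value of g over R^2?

g(p,q) separates as A(p) + B(q) + 2, so its minimum is min A + min B + 2.
A'(p) = 2p + 8 vanishes at p ∈ {-4}; B'(q) = 8(q - 4)(q - 3)(q - 2) vanishes at q ∈ {2, 3, 4}.
Local minima of A (where A''>0): A(-4)=-16. Local minima of B: B(2)=-128, B(4)=-128.
So the global minimum of g is A(-4) + B(2) + 2 = -16 − 128 + 2 = -142, attained at (-4, 2).

-142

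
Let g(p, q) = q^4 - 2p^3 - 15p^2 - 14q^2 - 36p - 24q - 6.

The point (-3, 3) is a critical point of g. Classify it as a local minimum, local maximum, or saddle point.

local minimum

The mixed partial ∂²g/∂p∂q is 0, so the Hessian at any point is diag(g_pp, g_qq) = diag(-6(2p + 5), 4(3q^2 - 7)).
At (-3, 3): H = diag(6, 80).
Both eigenvalues are positive, so H is positive definite: a local minimum.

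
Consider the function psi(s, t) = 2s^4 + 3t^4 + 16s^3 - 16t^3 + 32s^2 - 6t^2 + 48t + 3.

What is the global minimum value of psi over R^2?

-157

psi(s,t) separates as P(s) + Q(t) + 3, so its minimum is min P + min Q + 3.
P'(s) = 8s(s + 2)(s + 4) vanishes at s ∈ {-4, -2, 0}; Q'(t) = 12(t - 4)(t - 1)(t + 1) vanishes at t ∈ {-1, 1, 4}.
Local minima of P (where P''>0): P(-4)=0, P(0)=0. Local minima of Q: Q(-1)=-35, Q(4)=-160.
So the global minimum of psi is P(-4) + Q(4) + 3 = 0 − 160 + 3 = -157, attained at (-4, 4).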